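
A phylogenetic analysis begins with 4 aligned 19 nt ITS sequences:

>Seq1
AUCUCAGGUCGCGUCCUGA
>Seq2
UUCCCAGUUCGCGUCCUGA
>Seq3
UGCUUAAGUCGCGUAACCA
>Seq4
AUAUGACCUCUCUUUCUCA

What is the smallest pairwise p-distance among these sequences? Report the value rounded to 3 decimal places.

Pairwise Hamming distances:
  Seq1 vs Seq2: 3
  Seq1 vs Seq3: 8
  Seq1 vs Seq4: 8
  Seq2 vs Seq3: 9
  Seq2 vs Seq4: 10
  Seq3 vs Seq4: 11
The smallest is 3 mismatches, between Seq1 and Seq2; p = 3/19 = 0.158.

0.158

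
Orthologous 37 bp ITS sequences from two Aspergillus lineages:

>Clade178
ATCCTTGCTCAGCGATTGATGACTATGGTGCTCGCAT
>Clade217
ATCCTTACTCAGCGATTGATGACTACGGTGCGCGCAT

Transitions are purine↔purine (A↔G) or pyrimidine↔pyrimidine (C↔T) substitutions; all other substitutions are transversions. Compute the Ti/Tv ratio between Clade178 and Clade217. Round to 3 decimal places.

The sequences differ at positions 7 (G/A, transition), 26 (T/C, transition), 32 (T/G, transversion).
Of the 3 differences, 2 transitions and 1 transversion, so Ti/Tv = 2/1 = 2.000.

2.000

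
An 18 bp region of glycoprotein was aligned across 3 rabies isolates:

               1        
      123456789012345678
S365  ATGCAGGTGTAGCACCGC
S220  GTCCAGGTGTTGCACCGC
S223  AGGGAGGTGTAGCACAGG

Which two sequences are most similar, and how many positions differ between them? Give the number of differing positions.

Pairwise Hamming distances:
  S365 vs S220: 3
  S365 vs S223: 4
  S220 vs S223: 7
The smallest is 3, between S365 and S220.

3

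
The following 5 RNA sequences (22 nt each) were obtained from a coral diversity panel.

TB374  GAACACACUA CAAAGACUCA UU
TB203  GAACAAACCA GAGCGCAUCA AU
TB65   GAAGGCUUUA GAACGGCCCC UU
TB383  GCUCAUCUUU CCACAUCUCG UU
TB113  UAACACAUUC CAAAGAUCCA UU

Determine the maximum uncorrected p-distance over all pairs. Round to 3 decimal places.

0.682

Pairwise Hamming distances:
  TB374 vs TB203: 8
  TB374 vs TB65: 9
  TB374 vs TB383: 11
  TB374 vs TB113: 5
  TB203 vs TB65: 12
  TB203 vs TB383: 15
  TB203 vs TB113: 12
  TB65 vs TB383: 13
  TB65 vs TB113: 10
  TB383 vs TB113: 13
The largest is 15 mismatches, between TB203 and TB383; p = 15/22 = 0.682.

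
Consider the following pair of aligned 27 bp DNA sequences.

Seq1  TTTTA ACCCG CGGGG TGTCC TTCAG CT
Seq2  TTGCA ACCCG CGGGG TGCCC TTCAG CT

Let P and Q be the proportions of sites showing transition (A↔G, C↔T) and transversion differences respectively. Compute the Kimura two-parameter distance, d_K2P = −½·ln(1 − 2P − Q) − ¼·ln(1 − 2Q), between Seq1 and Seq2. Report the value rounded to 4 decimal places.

Differing sites — 3:T/G (Tv); 4:T/C (Ti); 18:T/C (Ti).
Of the 3 differences, 2 transitions and 1 transversion over 27 sites: P = 2/27 = 0.074074, Q = 1/27 = 0.037037.
d = −0.5·ln(0.814815) − 0.25·ln(0.925926) = −0.5·(-0.204794) − 0.25·(-0.076961) = 0.1216.

0.1216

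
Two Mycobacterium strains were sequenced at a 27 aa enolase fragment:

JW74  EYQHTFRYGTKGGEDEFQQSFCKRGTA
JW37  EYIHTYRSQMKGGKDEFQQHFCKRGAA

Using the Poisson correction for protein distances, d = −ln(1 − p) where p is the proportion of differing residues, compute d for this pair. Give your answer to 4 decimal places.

Mismatches occur at site 3 (Q/I), site 6 (F/Y), site 8 (Y/S), site 9 (G/Q), site 10 (T/M), site 14 (E/K), site 20 (S/H), site 26 (T/A).
p = 8/27 = 0.296296.
d = −ln(1 − 0.296296) = −ln(0.703704) = 0.3514.

0.3514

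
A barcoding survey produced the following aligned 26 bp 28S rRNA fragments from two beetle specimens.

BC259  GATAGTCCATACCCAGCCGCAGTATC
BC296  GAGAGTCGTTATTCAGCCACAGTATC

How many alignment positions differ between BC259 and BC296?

Mismatches occur at site 3 (T/G), site 8 (C/G), site 9 (A/T), site 12 (C/T), site 13 (C/T), site 19 (G/A).
That gives 6 mismatches out of 26 aligned sites, so the Hamming distance is 6.

6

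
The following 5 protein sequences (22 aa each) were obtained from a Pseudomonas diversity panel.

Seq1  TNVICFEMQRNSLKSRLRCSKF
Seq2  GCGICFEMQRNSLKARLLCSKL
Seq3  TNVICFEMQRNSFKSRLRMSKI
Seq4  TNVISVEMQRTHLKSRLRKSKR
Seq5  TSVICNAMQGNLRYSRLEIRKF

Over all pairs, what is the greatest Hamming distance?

Pairwise Hamming distances:
  Seq1 vs Seq2: 6
  Seq1 vs Seq3: 3
  Seq1 vs Seq4: 6
  Seq1 vs Seq5: 10
  Seq2 vs Seq3: 8
  Seq2 vs Seq4: 11
  Seq2 vs Seq5: 14
  Seq3 vs Seq4: 7
  Seq3 vs Seq5: 11
  Seq4 vs Seq5: 13
The largest is 14, between Seq2 and Seq5.

14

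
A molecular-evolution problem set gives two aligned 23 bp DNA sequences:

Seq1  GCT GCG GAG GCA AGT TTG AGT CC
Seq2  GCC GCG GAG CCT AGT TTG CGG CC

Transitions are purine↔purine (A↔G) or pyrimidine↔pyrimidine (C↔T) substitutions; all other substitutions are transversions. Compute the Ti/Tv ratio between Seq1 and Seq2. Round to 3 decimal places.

Mismatches occur at site 3 (T↔C, transition), site 10 (G↔C, transversion), site 12 (A↔T, transversion), site 19 (A↔C, transversion), site 21 (T↔G, transversion).
Of the 5 differences, 1 transition and 4 transversions, so Ti/Tv = 1/4 = 0.250.

0.250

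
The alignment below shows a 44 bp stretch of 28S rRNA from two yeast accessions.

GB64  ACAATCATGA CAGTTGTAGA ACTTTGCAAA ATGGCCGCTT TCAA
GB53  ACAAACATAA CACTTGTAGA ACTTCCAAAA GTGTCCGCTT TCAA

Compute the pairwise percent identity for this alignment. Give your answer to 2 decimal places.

Differing sites — 5:T/A; 9:G/A; 13:G/C; 25:T/C; 26:G/C; 27:C/A; 31:A/G; 34:G/T.
36 of the 44 sites match, so the percent identity is 36/44 × 100 = 81.82%.

81.82%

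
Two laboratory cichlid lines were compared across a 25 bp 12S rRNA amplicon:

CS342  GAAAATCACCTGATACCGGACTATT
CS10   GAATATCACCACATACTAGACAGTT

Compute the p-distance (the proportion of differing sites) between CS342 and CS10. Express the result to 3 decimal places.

Mismatches occur at site 4 (A→T), site 11 (T→A), site 12 (G→C), site 17 (C→T), site 18 (G→A), site 22 (T→A), site 23 (A→G).
There are 7 differences over 25 sites, so p = 7/25 = 0.280.

0.280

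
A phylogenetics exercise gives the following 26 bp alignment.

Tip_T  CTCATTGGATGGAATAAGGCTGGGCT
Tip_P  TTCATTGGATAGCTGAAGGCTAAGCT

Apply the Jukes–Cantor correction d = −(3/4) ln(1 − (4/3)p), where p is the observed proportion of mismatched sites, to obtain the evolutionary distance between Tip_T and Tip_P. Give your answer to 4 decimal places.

0.3335

Differing sites — 1:C/T; 11:G/A; 13:A/C; 14:A/T; 15:T/G; 22:G/A; 23:G/A.
p = 7/26 = 0.269231.
d = −0.75 · ln(1 − (4/3)·0.269231) = −0.75 · ln(0.641025) = −0.75 · (-0.444687) = 0.3335.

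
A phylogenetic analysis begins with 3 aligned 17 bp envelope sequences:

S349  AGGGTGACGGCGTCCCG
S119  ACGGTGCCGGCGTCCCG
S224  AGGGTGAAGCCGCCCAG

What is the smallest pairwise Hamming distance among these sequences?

2

Pairwise Hamming distances:
  S349 vs S119: 2
  S349 vs S224: 4
  S119 vs S224: 6
The smallest is 2, between S349 and S119.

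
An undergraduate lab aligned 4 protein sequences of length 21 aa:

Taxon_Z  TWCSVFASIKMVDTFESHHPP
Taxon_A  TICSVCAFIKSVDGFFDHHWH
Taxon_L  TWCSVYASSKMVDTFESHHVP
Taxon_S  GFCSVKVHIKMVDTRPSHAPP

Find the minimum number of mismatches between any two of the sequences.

3

Pairwise Hamming distances:
  Taxon_Z vs Taxon_A: 9
  Taxon_Z vs Taxon_L: 3
  Taxon_Z vs Taxon_S: 8
  Taxon_A vs Taxon_L: 10
  Taxon_A vs Taxon_S: 13
  Taxon_L vs Taxon_S: 10
The smallest is 3, between Taxon_Z and Taxon_L.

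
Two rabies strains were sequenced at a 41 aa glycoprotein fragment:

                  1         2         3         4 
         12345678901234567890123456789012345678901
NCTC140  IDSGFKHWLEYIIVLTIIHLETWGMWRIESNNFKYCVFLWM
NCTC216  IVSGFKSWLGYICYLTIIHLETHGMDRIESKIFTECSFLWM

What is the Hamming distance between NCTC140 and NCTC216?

12

Differing sites — 2:D/V; 7:H/S; 10:E/G; 13:I/C; 14:V/Y; 23:W/H; 26:W/D; 31:N/K; 32:N/I; 34:K/T; 35:Y/E; 37:V/S.
That gives 12 mismatches out of 41 aligned sites, so the Hamming distance is 12.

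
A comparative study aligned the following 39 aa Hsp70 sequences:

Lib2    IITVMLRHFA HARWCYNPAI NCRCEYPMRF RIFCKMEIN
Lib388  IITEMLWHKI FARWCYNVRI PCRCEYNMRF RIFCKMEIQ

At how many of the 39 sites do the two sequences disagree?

10

Differing sites — 4:V/E; 7:R/W; 9:F/K; 10:A/I; 11:H/F; 18:P/V; 19:A/R; 21:N/P; 27:P/N; 39:N/Q.
That gives 10 mismatches out of 39 aligned sites, so the Hamming distance is 10.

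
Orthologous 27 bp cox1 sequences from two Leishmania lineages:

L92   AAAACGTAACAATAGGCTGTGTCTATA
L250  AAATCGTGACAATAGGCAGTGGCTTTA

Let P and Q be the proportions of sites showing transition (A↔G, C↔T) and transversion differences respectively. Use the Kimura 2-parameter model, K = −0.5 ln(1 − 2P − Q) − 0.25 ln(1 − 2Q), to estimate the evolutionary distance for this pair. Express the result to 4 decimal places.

0.2135

Mismatches occur at site 4 (A→T, transversion), site 8 (A→G, transition), site 18 (T→A, transversion), site 22 (T→G, transversion), site 25 (A→T, transversion).
Of the 5 differences, 1 transition and 4 transversions over 27 sites: P = 1/27 = 0.037037, Q = 4/27 = 0.148148.
d = −0.5·ln(0.777778) − 0.25·ln(0.703704) = −0.5·(-0.251314) − 0.25·(-0.351397) = 0.2135.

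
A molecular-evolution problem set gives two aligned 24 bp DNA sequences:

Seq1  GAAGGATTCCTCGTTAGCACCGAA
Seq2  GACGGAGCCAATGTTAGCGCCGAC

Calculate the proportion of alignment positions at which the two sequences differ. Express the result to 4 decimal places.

The sequences differ at positions 3 (A/C), 7 (T/G), 8 (T/C), 10 (C/A), 11 (T/A), 12 (C/T), 19 (A/G), 24 (A/C).
There are 8 differences over 24 sites, so p = 8/24 = 0.3333.

0.3333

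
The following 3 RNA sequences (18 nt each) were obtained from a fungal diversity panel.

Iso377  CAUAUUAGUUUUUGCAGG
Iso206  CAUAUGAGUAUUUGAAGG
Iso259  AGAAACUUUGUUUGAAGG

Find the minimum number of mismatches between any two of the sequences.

Pairwise Hamming distances:
  Iso377 vs Iso206: 3
  Iso377 vs Iso259: 9
  Iso206 vs Iso259: 8
The smallest is 3, between Iso377 and Iso206.

3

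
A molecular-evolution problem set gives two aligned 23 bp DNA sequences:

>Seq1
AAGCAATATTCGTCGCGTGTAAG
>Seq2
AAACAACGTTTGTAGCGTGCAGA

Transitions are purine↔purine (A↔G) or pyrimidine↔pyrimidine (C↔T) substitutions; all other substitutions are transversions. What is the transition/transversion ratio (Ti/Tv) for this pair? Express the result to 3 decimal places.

7.000

Mismatches occur at site 3 (G/A, transition), site 7 (T/C, transition), site 8 (A/G, transition), site 11 (C/T, transition), site 14 (C/A, transversion), site 20 (T/C, transition), site 22 (A/G, transition), site 23 (G/A, transition).
Of the 8 differences, 7 transitions and 1 transversion, so Ti/Tv = 7/1 = 7.000.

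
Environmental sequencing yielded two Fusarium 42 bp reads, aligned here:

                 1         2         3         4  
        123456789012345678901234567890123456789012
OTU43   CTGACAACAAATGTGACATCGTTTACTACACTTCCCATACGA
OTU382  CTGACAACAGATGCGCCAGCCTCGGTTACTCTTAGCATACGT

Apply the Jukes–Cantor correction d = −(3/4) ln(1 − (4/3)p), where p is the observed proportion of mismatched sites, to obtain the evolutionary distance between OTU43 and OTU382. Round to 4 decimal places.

Mismatches occur at site 10 (A/G), site 14 (T/C), site 16 (A/C), site 19 (T/G), site 21 (G/C), site 23 (T/C), site 24 (T/G), site 25 (A/G), site 26 (C/T), site 30 (A/T), site 34 (C/A), site 35 (C/G), site 42 (A/T).
p = 13/42 = 0.309524.
d = −0.75 · ln(1 − (4/3)·0.309524) = −0.75 · ln(0.587301) = −0.75 · (-0.532218) = 0.3992.

0.3992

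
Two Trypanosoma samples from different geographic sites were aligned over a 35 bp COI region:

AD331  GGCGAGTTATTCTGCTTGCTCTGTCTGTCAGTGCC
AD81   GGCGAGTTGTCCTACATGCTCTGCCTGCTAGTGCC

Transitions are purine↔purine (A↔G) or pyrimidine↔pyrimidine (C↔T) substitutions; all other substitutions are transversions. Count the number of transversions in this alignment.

The sequences differ at positions 9 (A/G, transition), 11 (T/C, transition), 14 (G/A, transition), 16 (T/A, transversion), 24 (T/C, transition), 28 (T/C, transition), 29 (C/T, transition).
Of the 7 differences, 6 transitions and 1 transversion, so the answer is 1.

1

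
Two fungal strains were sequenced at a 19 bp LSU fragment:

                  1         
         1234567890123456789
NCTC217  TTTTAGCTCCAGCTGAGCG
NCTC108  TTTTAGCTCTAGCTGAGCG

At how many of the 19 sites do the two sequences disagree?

Differing sites — 10:C/T.
That gives 1 mismatch out of 19 aligned sites, so the Hamming distance is 1.

1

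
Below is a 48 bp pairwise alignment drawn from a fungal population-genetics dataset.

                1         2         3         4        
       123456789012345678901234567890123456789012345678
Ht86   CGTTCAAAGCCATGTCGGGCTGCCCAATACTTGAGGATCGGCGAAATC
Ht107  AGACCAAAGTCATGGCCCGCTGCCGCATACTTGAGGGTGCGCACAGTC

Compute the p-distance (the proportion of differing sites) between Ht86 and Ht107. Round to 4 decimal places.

0.3125

Mismatches occur at site 1 (C↔A), site 3 (T↔A), site 4 (T↔C), site 10 (C↔T), site 15 (T↔G), site 17 (G↔C), site 18 (G↔C), site 25 (C↔G), site 26 (A↔C), site 37 (A↔G), site 39 (C↔G), site 40 (G↔C), site 43 (G↔A), site 44 (A↔C), site 46 (A↔G).
There are 15 differences over 48 sites, so p = 15/48 = 0.3125.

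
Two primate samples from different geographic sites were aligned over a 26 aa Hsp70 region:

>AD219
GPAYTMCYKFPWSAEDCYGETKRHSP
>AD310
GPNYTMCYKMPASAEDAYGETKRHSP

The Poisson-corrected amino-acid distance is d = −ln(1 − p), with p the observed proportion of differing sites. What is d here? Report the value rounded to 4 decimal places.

Mismatches occur at site 3 (A↔N), site 10 (F↔M), site 12 (W↔A), site 17 (C↔A).
p = 4/26 = 0.153846.
d = −ln(1 − 0.153846) = −ln(0.846154) = 0.1671.

0.1671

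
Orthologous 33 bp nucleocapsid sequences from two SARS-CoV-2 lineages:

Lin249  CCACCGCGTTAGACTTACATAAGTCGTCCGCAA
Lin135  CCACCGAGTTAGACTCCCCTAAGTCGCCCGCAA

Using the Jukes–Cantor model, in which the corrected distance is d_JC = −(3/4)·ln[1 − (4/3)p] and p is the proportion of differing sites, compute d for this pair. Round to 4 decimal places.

Mismatches occur at site 7 (C↔A), site 16 (T↔C), site 17 (A↔C), site 19 (A↔C), site 27 (T↔C).
p = 5/33 = 0.151515.
d = −0.75 · ln(1 − (4/3)·0.151515) = −0.75 · ln(0.797980) = −0.75 · (-0.225672) = 0.1693.

0.1693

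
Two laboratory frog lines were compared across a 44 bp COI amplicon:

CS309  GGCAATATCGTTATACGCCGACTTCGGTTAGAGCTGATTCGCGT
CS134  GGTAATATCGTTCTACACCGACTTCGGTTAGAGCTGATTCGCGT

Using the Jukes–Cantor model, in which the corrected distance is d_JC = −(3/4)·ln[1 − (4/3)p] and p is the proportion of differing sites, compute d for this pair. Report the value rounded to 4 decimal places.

The sequences differ at positions 3 (C/T), 13 (A/C), 17 (G/A).
p = 3/44 = 0.068182.
d = −0.75 · ln(1 − (4/3)·0.068182) = −0.75 · ln(0.909091) = −0.75 · (-0.095310) = 0.0715.

0.0715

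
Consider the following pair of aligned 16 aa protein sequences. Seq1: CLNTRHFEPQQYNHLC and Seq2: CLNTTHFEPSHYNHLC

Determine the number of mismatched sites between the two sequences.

3

Differing sites — 5:R/T; 10:Q/S; 11:Q/H.
That gives 3 mismatches out of 16 aligned sites, so the Hamming distance is 3.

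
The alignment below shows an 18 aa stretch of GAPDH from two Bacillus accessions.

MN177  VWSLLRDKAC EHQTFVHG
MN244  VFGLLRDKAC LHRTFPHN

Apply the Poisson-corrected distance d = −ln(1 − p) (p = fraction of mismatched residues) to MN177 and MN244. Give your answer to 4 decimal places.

Mismatches occur at site 2 (W/F), site 3 (S/G), site 11 (E/L), site 13 (Q/R), site 16 (V/P), site 18 (G/N).
p = 6/18 = 0.333333.
d = −ln(1 − 0.333333) = −ln(0.666667) = 0.4055.

0.4055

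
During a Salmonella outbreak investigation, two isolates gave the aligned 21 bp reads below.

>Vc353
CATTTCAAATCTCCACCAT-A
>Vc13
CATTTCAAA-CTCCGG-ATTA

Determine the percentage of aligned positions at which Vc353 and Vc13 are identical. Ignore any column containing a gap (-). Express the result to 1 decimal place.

88.9%

Excluding the 3 gap columns leaves 18 comparable sites.
The sequences differ at positions 15 (A/G), 16 (C/G).
16 of the 18 comparable sites match, so the percent identity is 16/18 × 100 = 88.9%.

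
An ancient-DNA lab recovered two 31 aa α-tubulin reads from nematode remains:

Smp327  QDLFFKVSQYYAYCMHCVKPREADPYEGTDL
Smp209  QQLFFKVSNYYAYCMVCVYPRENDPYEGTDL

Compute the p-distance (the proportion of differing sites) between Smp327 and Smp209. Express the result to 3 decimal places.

The sequences differ at positions 2 (D/Q), 9 (Q/N), 16 (H/V), 19 (K/Y), 23 (A/N).
There are 5 differences over 31 sites, so p = 5/31 = 0.161.

0.161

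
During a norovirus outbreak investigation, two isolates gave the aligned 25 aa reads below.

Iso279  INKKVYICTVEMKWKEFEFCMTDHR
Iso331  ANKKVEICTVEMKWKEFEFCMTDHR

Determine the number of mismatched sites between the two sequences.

Mismatches occur at site 1 (I↔A), site 6 (Y↔E).
That gives 2 mismatches out of 25 aligned sites, so the Hamming distance is 2.

2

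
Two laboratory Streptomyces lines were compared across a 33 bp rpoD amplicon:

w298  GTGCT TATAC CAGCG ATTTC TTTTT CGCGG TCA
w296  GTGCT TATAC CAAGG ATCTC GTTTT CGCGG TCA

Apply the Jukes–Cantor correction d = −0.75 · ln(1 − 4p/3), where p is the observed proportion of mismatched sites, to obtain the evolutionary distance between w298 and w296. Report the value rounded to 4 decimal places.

0.1322

The sequences differ at positions 13 (G/A), 14 (C/G), 18 (T/C), 21 (T/G).
p = 4/33 = 0.121212.
d = −0.75 · ln(1 − (4/3)·0.121212) = −0.75 · ln(0.838384) = −0.75 · (-0.176279) = 0.1322.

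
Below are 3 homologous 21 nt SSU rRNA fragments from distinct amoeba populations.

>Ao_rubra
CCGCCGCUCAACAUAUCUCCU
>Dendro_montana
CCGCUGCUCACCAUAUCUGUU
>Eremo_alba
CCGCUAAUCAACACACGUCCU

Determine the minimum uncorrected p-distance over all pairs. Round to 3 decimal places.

0.190

Pairwise Hamming distances:
  Ao_rubra vs Dendro_montana: 4
  Ao_rubra vs Eremo_alba: 6
  Dendro_montana vs Eremo_alba: 8
The smallest is 4 mismatches, between Ao_rubra and Dendro_montana; p = 4/21 = 0.190.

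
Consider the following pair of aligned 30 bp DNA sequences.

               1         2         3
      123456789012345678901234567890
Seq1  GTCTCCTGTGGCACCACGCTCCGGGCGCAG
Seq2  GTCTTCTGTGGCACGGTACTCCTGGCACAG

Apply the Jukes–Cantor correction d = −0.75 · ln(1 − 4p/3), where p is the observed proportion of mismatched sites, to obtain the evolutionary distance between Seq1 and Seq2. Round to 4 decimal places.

Differing sites — 5:C/T; 15:C/G; 16:A/G; 17:C/T; 18:G/A; 23:G/T; 27:G/A.
p = 7/30 = 0.233333.
d = −0.75 · ln(1 − (4/3)·0.233333) = −0.75 · ln(0.688889) = −0.75 · (-0.372675) = 0.2795.

0.2795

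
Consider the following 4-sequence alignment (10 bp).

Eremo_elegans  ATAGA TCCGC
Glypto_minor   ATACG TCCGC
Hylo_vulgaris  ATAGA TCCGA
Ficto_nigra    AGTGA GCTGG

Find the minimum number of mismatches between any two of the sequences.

1

Pairwise Hamming distances:
  Eremo_elegans vs Glypto_minor: 2
  Eremo_elegans vs Hylo_vulgaris: 1
  Eremo_elegans vs Ficto_nigra: 5
  Glypto_minor vs Hylo_vulgaris: 3
  Glypto_minor vs Ficto_nigra: 7
  Hylo_vulgaris vs Ficto_nigra: 5
The smallest is 1, between Eremo_elegans and Hylo_vulgaris.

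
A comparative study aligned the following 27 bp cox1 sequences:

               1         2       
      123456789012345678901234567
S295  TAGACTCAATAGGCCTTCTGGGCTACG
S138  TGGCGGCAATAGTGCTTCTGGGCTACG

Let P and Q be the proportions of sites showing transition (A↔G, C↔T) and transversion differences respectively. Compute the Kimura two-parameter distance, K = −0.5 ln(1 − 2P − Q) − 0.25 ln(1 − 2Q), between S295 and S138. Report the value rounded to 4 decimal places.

The sequences differ at positions 2 (A/G, transition), 4 (A/C, transversion), 5 (C/G, transversion), 6 (T/G, transversion), 13 (G/T, transversion), 14 (C/G, transversion).
Of the 6 differences, 1 transition and 5 transversions over 27 sites: P = 1/27 = 0.037037, Q = 5/27 = 0.185185.
d = −0.5·ln(0.740741) − 0.25·ln(0.629630) = −0.5·(-0.300104) − 0.25·(-0.462623) = 0.2657.

0.2657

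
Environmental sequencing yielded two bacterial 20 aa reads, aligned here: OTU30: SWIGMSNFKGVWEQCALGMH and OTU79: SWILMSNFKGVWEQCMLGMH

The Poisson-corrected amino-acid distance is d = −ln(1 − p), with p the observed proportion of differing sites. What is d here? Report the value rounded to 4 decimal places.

0.1054

The sequences differ at positions 4 (G/L), 16 (A/M).
p = 2/20 = 0.100000.
d = −ln(1 − 0.100000) = −ln(0.900000) = 0.1054.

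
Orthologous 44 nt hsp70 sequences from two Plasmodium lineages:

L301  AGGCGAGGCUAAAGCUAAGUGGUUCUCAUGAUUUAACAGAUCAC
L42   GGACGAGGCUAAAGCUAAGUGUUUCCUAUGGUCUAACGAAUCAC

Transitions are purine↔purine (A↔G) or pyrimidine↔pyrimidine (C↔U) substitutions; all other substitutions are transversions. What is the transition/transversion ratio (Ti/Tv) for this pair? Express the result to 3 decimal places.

Differing sites — 1:A/G (Ti); 3:G/A (Ti); 22:G/U (Tv); 26:U/C (Ti); 27:C/U (Ti); 31:A/G (Ti); 33:U/C (Ti); 38:A/G (Ti); 39:G/A (Ti).
Of the 9 differences, 8 transitions and 1 transversion, so Ti/Tv = 8/1 = 8.000.

8.000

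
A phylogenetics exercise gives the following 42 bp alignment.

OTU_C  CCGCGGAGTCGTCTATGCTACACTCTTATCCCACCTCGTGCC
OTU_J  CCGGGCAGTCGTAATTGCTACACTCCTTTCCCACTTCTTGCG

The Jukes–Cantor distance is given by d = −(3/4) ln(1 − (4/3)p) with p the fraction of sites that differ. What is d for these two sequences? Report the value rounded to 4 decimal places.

Differing sites — 4:C/G; 6:G/C; 13:C/A; 14:T/A; 15:A/T; 26:T/C; 28:A/T; 35:C/T; 38:G/T; 42:C/G.
p = 10/42 = 0.238095.
d = −0.75 · ln(1 − (4/3)·0.238095) = −0.75 · ln(0.682540) = −0.75 · (-0.381934) = 0.2865.

0.2865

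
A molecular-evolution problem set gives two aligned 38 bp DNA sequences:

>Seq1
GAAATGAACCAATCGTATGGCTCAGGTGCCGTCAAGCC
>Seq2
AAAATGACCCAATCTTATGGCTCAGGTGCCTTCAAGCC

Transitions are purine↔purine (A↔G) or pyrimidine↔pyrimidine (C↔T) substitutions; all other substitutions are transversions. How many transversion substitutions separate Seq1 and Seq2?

The sequences differ at positions 1 (G/A, transition), 8 (A/C, transversion), 15 (G/T, transversion), 31 (G/T, transversion).
Of the 4 differences, 1 transition and 3 transversions, so the answer is 3.

3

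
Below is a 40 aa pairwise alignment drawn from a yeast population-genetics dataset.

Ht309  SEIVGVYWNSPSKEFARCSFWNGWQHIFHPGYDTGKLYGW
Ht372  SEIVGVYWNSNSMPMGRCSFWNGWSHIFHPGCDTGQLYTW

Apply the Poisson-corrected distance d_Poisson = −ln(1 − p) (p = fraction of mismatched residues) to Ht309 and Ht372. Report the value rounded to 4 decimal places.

Differing sites — 11:P/N; 13:K/M; 14:E/P; 15:F/M; 16:A/G; 25:Q/S; 32:Y/C; 36:K/Q; 39:G/T.
p = 9/40 = 0.225000.
d = −ln(1 − 0.225000) = −ln(0.775000) = 0.2549.

0.2549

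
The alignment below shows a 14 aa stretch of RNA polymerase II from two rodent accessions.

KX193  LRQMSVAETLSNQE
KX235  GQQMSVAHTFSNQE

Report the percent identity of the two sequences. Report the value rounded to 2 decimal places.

The sequences differ at positions 1 (L/G), 2 (R/Q), 8 (E/H), 10 (L/F).
10 of the 14 sites match, so the percent identity is 10/14 × 100 = 71.43%.

71.43%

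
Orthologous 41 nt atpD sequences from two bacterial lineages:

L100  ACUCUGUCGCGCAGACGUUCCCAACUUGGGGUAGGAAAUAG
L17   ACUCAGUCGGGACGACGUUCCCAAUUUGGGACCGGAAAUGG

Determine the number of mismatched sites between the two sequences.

Differing sites — 5:U/A; 10:C/G; 12:C/A; 13:A/C; 25:C/U; 31:G/A; 32:U/C; 33:A/C; 40:A/G.
That gives 9 mismatches out of 41 aligned sites, so the Hamming distance is 9.

9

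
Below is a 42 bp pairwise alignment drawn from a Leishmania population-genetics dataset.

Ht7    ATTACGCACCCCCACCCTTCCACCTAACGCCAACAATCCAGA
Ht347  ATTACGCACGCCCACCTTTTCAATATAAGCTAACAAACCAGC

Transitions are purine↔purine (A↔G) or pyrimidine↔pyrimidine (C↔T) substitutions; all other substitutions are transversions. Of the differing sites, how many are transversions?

Differing sites — 10:C/G (Tv); 17:C/T (Ti); 20:C/T (Ti); 23:C/A (Tv); 24:C/T (Ti); 25:T/A (Tv); 26:A/T (Tv); 28:C/A (Tv); 31:C/T (Ti); 37:T/A (Tv); 42:A/C (Tv).
Of the 11 differences, 4 transitions and 7 transversions, so the answer is 7.

7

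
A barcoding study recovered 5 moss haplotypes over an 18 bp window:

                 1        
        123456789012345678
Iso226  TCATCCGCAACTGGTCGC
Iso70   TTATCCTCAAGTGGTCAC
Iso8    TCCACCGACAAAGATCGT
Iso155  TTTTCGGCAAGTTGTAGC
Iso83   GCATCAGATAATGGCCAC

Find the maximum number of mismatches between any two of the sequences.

Pairwise Hamming distances:
  Iso226 vs Iso70: 4
  Iso226 vs Iso8: 8
  Iso226 vs Iso155: 6
  Iso226 vs Iso83: 7
  Iso70 vs Iso8: 11
  Iso70 vs Iso155: 6
  Iso70 vs Iso83: 8
  Iso8 vs Iso155: 12
  Iso8 vs Iso83: 10
  Iso155 vs Iso83: 11
The largest is 12, between Iso8 and Iso155.

12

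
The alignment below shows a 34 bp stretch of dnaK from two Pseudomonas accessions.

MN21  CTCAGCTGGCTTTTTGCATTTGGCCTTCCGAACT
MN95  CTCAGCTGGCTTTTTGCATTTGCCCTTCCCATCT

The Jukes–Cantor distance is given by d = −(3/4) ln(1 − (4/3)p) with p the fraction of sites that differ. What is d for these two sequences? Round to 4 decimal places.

Mismatches occur at site 23 (G↔C), site 30 (G↔C), site 32 (A↔T).
p = 3/34 = 0.088235.
d = −0.75 · ln(1 − (4/3)·0.088235) = −0.75 · ln(0.882353) = −0.75 · (-0.125163) = 0.0939.

0.0939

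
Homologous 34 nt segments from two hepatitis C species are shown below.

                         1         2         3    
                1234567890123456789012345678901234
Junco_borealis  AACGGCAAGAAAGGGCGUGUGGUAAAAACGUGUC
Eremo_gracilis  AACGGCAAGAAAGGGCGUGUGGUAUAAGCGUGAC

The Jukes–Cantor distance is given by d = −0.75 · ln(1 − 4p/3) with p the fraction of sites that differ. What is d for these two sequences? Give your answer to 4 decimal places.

Differing sites — 25:A/U; 28:A/G; 33:U/A.
p = 3/34 = 0.088235.
d = −0.75 · ln(1 − (4/3)·0.088235) = −0.75 · ln(0.882353) = −0.75 · (-0.125163) = 0.0939.

0.0939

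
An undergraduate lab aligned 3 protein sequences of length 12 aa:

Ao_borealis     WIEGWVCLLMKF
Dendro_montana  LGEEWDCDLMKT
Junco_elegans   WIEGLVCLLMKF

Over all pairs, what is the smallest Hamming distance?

Pairwise Hamming distances:
  Ao_borealis vs Dendro_montana: 6
  Ao_borealis vs Junco_elegans: 1
  Dendro_montana vs Junco_elegans: 7
The smallest is 1, between Ao_borealis and Junco_elegans.

1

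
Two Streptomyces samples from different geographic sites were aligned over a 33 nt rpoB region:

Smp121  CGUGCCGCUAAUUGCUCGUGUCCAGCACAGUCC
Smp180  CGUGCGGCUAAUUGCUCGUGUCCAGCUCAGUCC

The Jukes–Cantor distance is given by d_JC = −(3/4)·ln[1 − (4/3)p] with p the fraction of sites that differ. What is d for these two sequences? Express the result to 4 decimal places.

0.0632

Differing sites — 6:C/G; 27:A/U.
p = 2/33 = 0.060606.
d = −0.75 · ln(1 − (4/3)·0.060606) = −0.75 · ln(0.919192) = −0.75 · (-0.084260) = 0.0632.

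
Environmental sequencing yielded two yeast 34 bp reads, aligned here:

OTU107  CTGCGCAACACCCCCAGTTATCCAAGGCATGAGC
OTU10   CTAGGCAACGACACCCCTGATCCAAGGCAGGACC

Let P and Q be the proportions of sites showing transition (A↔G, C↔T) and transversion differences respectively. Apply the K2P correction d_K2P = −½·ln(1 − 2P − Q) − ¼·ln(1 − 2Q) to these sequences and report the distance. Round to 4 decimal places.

The sequences differ at positions 3 (G/A, transition), 4 (C/G, transversion), 10 (A/G, transition), 11 (C/A, transversion), 13 (C/A, transversion), 16 (A/C, transversion), 17 (G/C, transversion), 19 (T/G, transversion), 30 (T/G, transversion), 33 (G/C, transversion).
Of the 10 differences, 2 transitions and 8 transversions over 34 sites: P = 2/34 = 0.058824, Q = 8/34 = 0.235294.
d = −0.5·ln(0.647058) − 0.25·ln(0.529412) = −0.5·(-0.435319) − 0.25·(-0.635988) = 0.3767.

0.3767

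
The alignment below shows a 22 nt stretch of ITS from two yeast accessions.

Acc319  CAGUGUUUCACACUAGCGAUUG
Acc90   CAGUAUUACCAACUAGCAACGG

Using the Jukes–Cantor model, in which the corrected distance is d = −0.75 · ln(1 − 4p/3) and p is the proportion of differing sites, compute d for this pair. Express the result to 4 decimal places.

The sequences differ at positions 5 (G/A), 8 (U/A), 10 (A/C), 11 (C/A), 18 (G/A), 20 (U/C), 21 (U/G).
p = 7/22 = 0.318182.
d = −0.75 · ln(1 − (4/3)·0.318182) = −0.75 · ln(0.575757) = −0.75 · (-0.552070) = 0.4141.

0.4141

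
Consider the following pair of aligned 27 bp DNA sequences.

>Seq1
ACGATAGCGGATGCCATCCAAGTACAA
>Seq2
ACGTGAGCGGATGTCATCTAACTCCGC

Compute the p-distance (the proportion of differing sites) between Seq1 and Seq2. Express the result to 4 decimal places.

0.2963

The sequences differ at positions 4 (A/T), 5 (T/G), 14 (C/T), 19 (C/T), 22 (G/C), 24 (A/C), 26 (A/G), 27 (A/C).
There are 8 differences over 27 sites, so p = 8/27 = 0.2963.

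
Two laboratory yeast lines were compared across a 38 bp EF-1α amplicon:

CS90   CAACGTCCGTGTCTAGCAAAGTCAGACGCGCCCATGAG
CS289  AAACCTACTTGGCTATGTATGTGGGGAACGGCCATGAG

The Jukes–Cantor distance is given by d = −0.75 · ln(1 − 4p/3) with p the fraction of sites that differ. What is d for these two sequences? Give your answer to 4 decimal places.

Differing sites — 1:C/A; 5:G/C; 7:C/A; 9:G/T; 12:T/G; 16:G/T; 17:C/G; 18:A/T; 20:A/T; 23:C/G; 24:A/G; 26:A/G; 27:C/A; 28:G/A; 31:C/G.
p = 15/38 = 0.394737.
d = −0.75 · ln(1 − (4/3)·0.394737) = −0.75 · ln(0.473684) = −0.75 · (-0.747215) = 0.5604.

0.5604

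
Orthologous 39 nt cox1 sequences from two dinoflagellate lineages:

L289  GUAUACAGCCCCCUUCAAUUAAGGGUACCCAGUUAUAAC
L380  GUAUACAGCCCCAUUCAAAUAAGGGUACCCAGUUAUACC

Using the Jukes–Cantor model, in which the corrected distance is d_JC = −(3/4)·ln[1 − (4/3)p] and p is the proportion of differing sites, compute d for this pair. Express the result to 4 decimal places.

0.0812

The sequences differ at positions 13 (C/A), 19 (U/A), 38 (A/C).
p = 3/39 = 0.076923.
d = −0.75 · ln(1 − (4/3)·0.076923) = −0.75 · ln(0.897436) = −0.75 · (-0.108213) = 0.0812.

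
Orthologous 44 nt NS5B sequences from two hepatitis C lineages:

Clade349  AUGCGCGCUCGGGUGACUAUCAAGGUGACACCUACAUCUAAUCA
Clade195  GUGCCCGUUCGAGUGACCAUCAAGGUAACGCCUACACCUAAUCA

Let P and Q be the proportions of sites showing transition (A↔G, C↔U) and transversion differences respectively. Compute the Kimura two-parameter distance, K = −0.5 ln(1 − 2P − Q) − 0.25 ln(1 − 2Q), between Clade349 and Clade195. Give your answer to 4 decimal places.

Mismatches occur at site 1 (A/G, transition), site 5 (G/C, transversion), site 8 (C/U, transition), site 12 (G/A, transition), site 18 (U/C, transition), site 27 (G/A, transition), site 30 (A/G, transition), site 37 (U/C, transition).
Of the 8 differences, 7 transitions and 1 transversion over 44 sites: P = 7/44 = 0.159091, Q = 1/44 = 0.022727.
d = −0.5·ln(0.659091) − 0.25·ln(0.954546) = −0.5·(-0.416894) − 0.25·(-0.046519) = 0.2201.

0.2201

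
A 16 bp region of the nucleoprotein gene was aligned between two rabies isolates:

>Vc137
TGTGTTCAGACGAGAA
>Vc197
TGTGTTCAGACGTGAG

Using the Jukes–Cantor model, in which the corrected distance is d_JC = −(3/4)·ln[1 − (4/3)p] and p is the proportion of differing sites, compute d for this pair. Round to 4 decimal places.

0.1367

Differing sites — 13:A/T; 16:A/G.
p = 2/16 = 0.125000.
d = −0.75 · ln(1 − (4/3)·0.125000) = −0.75 · ln(0.833333) = −0.75 · (-0.182322) = 0.1367.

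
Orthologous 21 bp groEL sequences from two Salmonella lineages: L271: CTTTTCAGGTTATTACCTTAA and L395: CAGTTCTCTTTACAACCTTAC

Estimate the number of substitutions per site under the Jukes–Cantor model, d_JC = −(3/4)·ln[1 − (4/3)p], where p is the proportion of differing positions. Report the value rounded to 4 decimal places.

0.5319

The sequences differ at positions 2 (T/A), 3 (T/G), 7 (A/T), 8 (G/C), 9 (G/T), 13 (T/C), 14 (T/A), 21 (A/C).
p = 8/21 = 0.380952.
d = −0.75 · ln(1 − (4/3)·0.380952) = −0.75 · ln(0.492064) = −0.75 · (-0.709146) = 0.5319.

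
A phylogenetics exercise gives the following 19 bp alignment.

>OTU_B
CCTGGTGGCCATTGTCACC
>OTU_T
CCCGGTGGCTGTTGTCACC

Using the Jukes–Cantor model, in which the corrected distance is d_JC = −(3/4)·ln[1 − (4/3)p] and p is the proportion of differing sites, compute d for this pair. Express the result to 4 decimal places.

Mismatches occur at site 3 (T→C), site 10 (C→T), site 11 (A→G).
p = 3/19 = 0.157895.
d = −0.75 · ln(1 − (4/3)·0.157895) = −0.75 · ln(0.789473) = −0.75 · (-0.236390) = 0.1773.

0.1773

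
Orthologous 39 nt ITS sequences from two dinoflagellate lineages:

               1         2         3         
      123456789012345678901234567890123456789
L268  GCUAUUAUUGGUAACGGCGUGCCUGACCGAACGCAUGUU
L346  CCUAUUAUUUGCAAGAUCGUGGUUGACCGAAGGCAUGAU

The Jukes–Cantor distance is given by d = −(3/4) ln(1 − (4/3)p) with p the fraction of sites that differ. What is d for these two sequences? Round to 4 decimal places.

Differing sites — 1:G/C; 10:G/U; 12:U/C; 15:C/G; 16:G/A; 17:G/U; 22:C/G; 23:C/U; 32:C/G; 38:U/A.
p = 10/39 = 0.256410.
d = −0.75 · ln(1 − (4/3)·0.256410) = −0.75 · ln(0.658120) = −0.75 · (-0.418368) = 0.3138.

0.3138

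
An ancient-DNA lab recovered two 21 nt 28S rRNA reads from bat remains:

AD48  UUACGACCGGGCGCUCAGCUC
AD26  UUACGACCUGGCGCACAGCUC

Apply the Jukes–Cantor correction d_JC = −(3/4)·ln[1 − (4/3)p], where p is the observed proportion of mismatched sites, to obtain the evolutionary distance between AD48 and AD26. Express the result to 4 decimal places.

0.1019

Differing sites — 9:G/U; 15:U/A.
p = 2/21 = 0.095238.
d = −0.75 · ln(1 − (4/3)·0.095238) = −0.75 · ln(0.873016) = −0.75 · (-0.135801) = 0.1019.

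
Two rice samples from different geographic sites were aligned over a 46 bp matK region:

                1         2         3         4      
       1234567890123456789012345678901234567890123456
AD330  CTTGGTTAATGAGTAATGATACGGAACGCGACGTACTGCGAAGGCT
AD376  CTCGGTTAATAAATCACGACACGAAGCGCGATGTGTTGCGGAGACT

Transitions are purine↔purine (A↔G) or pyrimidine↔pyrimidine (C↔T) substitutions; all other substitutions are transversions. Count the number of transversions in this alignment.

1

Differing sites — 3:T/C (Ti); 11:G/A (Ti); 13:G/A (Ti); 15:A/C (Tv); 17:T/C (Ti); 20:T/C (Ti); 24:G/A (Ti); 26:A/G (Ti); 32:C/T (Ti); 35:A/G (Ti); 36:C/T (Ti); 41:A/G (Ti); 44:G/A (Ti).
Of the 13 differences, 12 transitions and 1 transversion, so the answer is 1.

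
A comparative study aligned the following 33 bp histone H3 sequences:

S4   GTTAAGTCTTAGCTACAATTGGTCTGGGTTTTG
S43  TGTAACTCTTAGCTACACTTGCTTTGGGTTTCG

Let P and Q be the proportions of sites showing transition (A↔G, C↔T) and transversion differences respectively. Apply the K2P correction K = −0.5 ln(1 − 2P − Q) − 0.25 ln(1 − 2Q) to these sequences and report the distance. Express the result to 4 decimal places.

0.2495

Mismatches occur at site 1 (G↔T, transversion), site 2 (T↔G, transversion), site 6 (G↔C, transversion), site 18 (A↔C, transversion), site 22 (G↔C, transversion), site 24 (C↔T, transition), site 32 (T↔C, transition).
Of the 7 differences, 2 transitions and 5 transversions over 33 sites: P = 2/33 = 0.060606, Q = 5/33 = 0.151515.
d = −0.5·ln(0.727273) − 0.25·ln(0.696970) = −0.5·(-0.318453) − 0.25·(-0.361013) = 0.2495.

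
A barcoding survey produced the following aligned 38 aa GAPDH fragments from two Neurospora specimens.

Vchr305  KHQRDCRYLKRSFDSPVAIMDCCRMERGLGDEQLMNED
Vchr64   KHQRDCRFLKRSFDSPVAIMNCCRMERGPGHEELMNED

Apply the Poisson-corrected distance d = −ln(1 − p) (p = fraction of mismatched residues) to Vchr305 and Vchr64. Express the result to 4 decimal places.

0.1411

The sequences differ at positions 8 (Y/F), 21 (D/N), 29 (L/P), 31 (D/H), 33 (Q/E).
p = 5/38 = 0.131579.
d = −ln(1 − 0.131579) = −ln(0.868421) = 0.1411.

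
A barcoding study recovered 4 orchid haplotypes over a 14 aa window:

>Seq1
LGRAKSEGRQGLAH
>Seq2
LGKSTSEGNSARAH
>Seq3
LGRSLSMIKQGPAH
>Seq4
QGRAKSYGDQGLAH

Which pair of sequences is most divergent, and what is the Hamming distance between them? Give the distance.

Pairwise Hamming distances:
  Seq1 vs Seq2: 7
  Seq1 vs Seq3: 6
  Seq1 vs Seq4: 3
  Seq2 vs Seq3: 8
  Seq2 vs Seq4: 9
  Seq3 vs Seq4: 7
The largest is 9, between Seq2 and Seq4.

9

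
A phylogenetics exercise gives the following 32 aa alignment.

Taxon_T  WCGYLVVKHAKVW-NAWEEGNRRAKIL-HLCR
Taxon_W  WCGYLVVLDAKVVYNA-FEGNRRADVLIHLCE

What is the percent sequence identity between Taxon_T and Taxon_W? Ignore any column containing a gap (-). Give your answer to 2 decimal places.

Excluding the 3 gap columns leaves 29 comparable sites.
Mismatches occur at site 8 (K→L), site 9 (H→D), site 13 (W→V), site 18 (E→F), site 25 (K→D), site 26 (I→V), site 32 (R→E).
22 of the 29 comparable sites match, so the percent identity is 22/29 × 100 = 75.86%.

75.86%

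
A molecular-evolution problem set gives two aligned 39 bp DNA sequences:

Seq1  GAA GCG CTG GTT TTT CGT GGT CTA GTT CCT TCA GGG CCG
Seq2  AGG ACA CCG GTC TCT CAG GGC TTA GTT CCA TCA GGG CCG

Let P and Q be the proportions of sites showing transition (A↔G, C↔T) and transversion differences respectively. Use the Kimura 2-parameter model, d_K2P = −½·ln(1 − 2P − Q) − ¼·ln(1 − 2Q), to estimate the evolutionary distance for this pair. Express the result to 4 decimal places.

0.5048

Mismatches occur at site 1 (G↔A, transition), site 2 (A↔G, transition), site 3 (A↔G, transition), site 4 (G↔A, transition), site 6 (G↔A, transition), site 8 (T↔C, transition), site 12 (T↔C, transition), site 14 (T↔C, transition), site 17 (G↔A, transition), site 18 (T↔G, transversion), site 21 (T↔C, transition), site 22 (C↔T, transition), site 30 (T↔A, transversion).
Of the 13 differences, 11 transitions and 2 transversions over 39 sites: P = 11/39 = 0.282051, Q = 2/39 = 0.051282.
d = −0.5·ln(0.384616) − 0.25·ln(0.897436) = −0.5·(-0.955510) − 0.25·(-0.108213) = 0.5048.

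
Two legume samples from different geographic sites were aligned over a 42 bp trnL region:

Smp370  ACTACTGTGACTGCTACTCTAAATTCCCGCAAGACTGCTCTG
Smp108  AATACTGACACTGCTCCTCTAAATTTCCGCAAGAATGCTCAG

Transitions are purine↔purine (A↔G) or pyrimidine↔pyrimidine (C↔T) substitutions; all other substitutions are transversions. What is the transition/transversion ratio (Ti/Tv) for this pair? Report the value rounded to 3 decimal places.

Differing sites — 2:C/A (Tv); 8:T/A (Tv); 9:G/C (Tv); 16:A/C (Tv); 26:C/T (Ti); 35:C/A (Tv); 41:T/A (Tv).
Of the 7 differences, 1 transition and 6 transversions, so Ti/Tv = 1/6 = 0.167.

0.167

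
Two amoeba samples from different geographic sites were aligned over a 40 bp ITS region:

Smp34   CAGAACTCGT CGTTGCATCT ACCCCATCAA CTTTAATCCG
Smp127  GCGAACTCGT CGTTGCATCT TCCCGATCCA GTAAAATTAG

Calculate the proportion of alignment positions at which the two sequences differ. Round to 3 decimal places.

Differing sites — 1:C/G; 2:A/C; 21:A/T; 25:C/G; 29:A/C; 31:C/G; 33:T/A; 34:T/A; 38:C/T; 39:C/A.
There are 10 differences over 40 sites, so p = 10/40 = 0.250.

0.250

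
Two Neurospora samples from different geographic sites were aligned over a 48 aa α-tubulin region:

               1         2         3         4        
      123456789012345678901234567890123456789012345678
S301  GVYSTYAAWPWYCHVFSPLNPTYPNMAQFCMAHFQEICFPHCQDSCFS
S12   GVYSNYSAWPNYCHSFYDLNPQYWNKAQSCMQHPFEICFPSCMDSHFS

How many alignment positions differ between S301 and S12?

16

The sequences differ at positions 5 (T/N), 7 (A/S), 11 (W/N), 15 (V/S), 17 (S/Y), 18 (P/D), 22 (T/Q), 24 (P/W), 26 (M/K), 29 (F/S), 32 (A/Q), 34 (F/P), 35 (Q/F), 41 (H/S), 43 (Q/M), 46 (C/H).
That gives 16 mismatches out of 48 aligned sites, so the Hamming distance is 16.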